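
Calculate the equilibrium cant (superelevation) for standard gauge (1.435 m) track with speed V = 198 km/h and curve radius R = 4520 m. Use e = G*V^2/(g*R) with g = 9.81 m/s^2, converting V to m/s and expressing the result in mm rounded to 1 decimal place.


Convert speed: V = 198 / 3.6 = 55.0 m/s
Apply formula: e = 1.435 * 55.0^2 / (9.81 * 4520)
e = 1.435 * 3025.0 / 44341.2
e = 0.097897 m = 97.9 mm

97.9


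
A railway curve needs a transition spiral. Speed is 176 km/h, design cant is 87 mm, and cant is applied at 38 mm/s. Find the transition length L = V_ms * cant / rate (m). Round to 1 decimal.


Convert speed: V = 176 / 3.6 = 48.8889 m/s
L = 48.8889 * 87 / 38
L = 4253.3333 / 38
L = 111.9 m

111.9


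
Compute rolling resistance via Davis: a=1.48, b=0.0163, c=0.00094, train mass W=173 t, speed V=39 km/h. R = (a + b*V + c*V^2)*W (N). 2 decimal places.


b*V = 0.0163 * 39 = 0.6357
c*V^2 = 0.00094 * 1521 = 1.42974
R_per_t = 1.48 + 0.6357 + 1.42974 = 3.54544 N/t
R_total = 3.54544 * 173 = 613.36 N

613.36


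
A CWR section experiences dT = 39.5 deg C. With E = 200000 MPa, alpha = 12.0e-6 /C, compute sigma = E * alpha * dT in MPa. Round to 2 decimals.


sigma = E * alpha * dT
sigma = 200000 * 12.0e-6 * 39.5
sigma = 2.4 * 39.5
sigma = 94.80 MPa

94.80


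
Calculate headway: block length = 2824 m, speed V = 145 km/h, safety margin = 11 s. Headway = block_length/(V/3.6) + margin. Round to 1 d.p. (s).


V = 145 / 3.6 = 40.2778 m/s
Block traversal time = 2824 / 40.2778 = 70.1131 s
Headway = 70.1131 + 11
Headway = 81.1 s

81.1


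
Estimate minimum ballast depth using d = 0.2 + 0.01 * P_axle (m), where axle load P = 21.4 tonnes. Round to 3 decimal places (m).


d = 0.2 + 0.01 * 21.4
d = 0.2 + 0.214
d = 0.414 m

0.414


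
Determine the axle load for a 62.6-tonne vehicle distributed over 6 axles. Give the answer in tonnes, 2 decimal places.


Load per axle = total weight / number of axles
Load = 62.6 / 6
Load = 10.43 tonnes

10.43


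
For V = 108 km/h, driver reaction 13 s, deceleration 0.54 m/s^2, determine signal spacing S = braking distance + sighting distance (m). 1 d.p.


V = 108 / 3.6 = 30.0 m/s
Braking distance = 30.0^2 / (2*0.54) = 833.3333 m
Sighting distance = 30.0 * 13 = 390.0 m
S = 833.3333 + 390.0 = 1223.3 m

1223.3


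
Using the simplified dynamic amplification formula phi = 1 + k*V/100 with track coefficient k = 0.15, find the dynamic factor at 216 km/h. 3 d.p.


phi = 1 + k * V / 100
phi = 1 + 0.15 * 216 / 100
phi = 1 + 0.324
phi = 1.324

1.324


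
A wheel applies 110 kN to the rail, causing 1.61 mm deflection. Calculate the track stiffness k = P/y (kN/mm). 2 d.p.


Track stiffness k = P / y
k = 110 / 1.61
k = 68.32 kN/mm

68.32


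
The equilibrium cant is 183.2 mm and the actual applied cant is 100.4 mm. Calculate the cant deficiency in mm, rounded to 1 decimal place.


Cant deficiency = equilibrium cant - actual cant
CD = 183.2 - 100.4
CD = 82.8 mm

82.8


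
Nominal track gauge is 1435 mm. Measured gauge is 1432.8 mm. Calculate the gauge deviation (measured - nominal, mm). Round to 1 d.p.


Deviation = measured - nominal
Deviation = 1432.8 - 1435
Deviation = -2.2 mm

-2.2


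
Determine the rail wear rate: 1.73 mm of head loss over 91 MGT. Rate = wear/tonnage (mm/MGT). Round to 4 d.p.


Wear rate = total wear / cumulative tonnage
Rate = 1.73 / 91
Rate = 0.0190 mm/MGT

0.0190


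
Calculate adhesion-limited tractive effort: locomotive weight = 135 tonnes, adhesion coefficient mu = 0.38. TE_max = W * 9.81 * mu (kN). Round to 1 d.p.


TE_max = W * g * mu
TE_max = 135 * 9.81 * 0.38
TE_max = 1324.35 * 0.38
TE_max = 503.3 kN

503.3


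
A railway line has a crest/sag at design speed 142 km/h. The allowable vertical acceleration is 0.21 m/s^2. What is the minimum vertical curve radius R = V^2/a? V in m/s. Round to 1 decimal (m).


Convert speed: V = 142 / 3.6 = 39.4444 m/s
V^2 = 1555.8642 m^2/s^2
R_v = 1555.8642 / 0.21
R_v = 7408.9 m

7408.9


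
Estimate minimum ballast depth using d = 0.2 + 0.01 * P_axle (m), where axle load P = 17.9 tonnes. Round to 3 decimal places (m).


d = 0.2 + 0.01 * 17.9
d = 0.2 + 0.179
d = 0.379 m

0.379


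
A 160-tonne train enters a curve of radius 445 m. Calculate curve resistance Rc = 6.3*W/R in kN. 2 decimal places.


Rc = 6.3 * W / R
Rc = 6.3 * 160 / 445
Rc = 1008.0 / 445
Rc = 2.27 kN

2.27


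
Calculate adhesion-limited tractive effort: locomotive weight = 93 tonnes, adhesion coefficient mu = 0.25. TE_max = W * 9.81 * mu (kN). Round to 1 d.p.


TE_max = W * g * mu
TE_max = 93 * 9.81 * 0.25
TE_max = 912.33 * 0.25
TE_max = 228.1 kN

228.1


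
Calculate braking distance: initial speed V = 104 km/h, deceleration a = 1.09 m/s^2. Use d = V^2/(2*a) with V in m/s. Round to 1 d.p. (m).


Convert speed: V = 104 / 3.6 = 28.8889 m/s
V^2 = 834.5679
d = 834.5679 / (2 * 1.09)
d = 834.5679 / 2.18
d = 382.8 m

382.8


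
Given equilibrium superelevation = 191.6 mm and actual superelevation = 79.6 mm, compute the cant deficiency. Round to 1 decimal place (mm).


Cant deficiency = equilibrium cant - actual cant
CD = 191.6 - 79.6
CD = 112.0 mm

112.0


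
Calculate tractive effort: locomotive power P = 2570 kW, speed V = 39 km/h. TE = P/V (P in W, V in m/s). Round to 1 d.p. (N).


Convert: P = 2570 kW = 2570000 W
V = 39 / 3.6 = 10.8333 m/s
TE = 2570000 / 10.8333
TE = 237230.8 N

237230.8


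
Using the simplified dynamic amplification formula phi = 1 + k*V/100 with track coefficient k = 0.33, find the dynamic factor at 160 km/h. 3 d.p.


phi = 1 + k * V / 100
phi = 1 + 0.33 * 160 / 100
phi = 1 + 0.528
phi = 1.528

1.528


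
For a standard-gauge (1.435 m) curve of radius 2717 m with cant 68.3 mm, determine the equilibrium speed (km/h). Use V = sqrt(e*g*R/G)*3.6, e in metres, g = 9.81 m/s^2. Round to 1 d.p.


Convert cant: e = 68.3 mm = 0.0683 m
V_ms = sqrt(0.0683 * 9.81 * 2717 / 1.435)
V_ms = sqrt(1268.608008) = 35.6175 m/s
V = 35.6175 * 3.6 = 128.2 km/h

128.2


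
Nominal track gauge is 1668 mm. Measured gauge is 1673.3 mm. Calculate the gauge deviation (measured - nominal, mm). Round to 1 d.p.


Deviation = measured - nominal
Deviation = 1673.3 - 1668
Deviation = 5.3 mm

5.3


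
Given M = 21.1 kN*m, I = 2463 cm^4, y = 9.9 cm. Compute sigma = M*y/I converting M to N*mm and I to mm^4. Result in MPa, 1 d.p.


Convert units:
M = 21.1 kN*m = 21100000 N*mm
y = 9.9 cm = 99 mm
I = 2463 cm^4 = 24630000 mm^4
sigma = 21100000 * 99 / 24630000
sigma = 84.8 MPa

84.8


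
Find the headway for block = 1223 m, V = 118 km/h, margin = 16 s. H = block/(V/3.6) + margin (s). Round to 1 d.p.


V = 118 / 3.6 = 32.7778 m/s
Block traversal time = 1223 / 32.7778 = 37.3119 s
Headway = 37.3119 + 16
Headway = 53.3 s

53.3


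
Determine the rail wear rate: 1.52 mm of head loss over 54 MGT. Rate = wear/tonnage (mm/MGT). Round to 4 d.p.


Wear rate = total wear / cumulative tonnage
Rate = 1.52 / 54
Rate = 0.0281 mm/MGT

0.0281


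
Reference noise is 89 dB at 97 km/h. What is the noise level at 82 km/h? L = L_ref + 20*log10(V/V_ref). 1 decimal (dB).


V/V_ref = 82 / 97 = 0.845361
log10(0.845361) = -0.072958
20 * -0.072958 = -1.4592
L = 89 + -1.4592 = 87.5 dB

87.5


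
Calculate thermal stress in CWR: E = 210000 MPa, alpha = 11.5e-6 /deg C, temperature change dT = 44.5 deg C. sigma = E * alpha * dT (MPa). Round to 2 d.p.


sigma = E * alpha * dT
sigma = 210000 * 11.5e-6 * 44.5
sigma = 2.415 * 44.5
sigma = 107.47 MPa

107.47


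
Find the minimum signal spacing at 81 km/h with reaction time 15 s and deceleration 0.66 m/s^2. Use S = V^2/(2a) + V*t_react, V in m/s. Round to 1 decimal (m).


V = 81 / 3.6 = 22.5 m/s
Braking distance = 22.5^2 / (2*0.66) = 383.5227 m
Sighting distance = 22.5 * 15 = 337.5 m
S = 383.5227 + 337.5 = 721.0 m

721.0


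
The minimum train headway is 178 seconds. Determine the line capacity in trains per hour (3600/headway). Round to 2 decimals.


Capacity = 3600 / headway
Capacity = 3600 / 178
Capacity = 20.22 trains/hour

20.22


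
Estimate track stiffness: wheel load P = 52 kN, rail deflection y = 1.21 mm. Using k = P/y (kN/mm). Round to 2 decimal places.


Track stiffness k = P / y
k = 52 / 1.21
k = 42.98 kN/mm

42.98


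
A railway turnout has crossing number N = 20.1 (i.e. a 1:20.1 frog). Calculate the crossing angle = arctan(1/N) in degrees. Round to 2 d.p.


1/N = 1/20.1 = 0.049751
angle = arctan(0.049751) = 0.04971 rad
angle = 0.04971 * 180/pi = 2.85 degrees

2.85


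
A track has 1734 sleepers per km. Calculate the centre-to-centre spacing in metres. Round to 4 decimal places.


Spacing = 1000 m / number of sleepers
Spacing = 1000 / 1734
Spacing = 0.5767 m

0.5767


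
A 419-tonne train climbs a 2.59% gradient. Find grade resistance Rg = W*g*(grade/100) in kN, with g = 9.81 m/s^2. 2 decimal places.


Rg = W * 9.81 * grade / 100
Rg = 419 * 9.81 * 2.59 / 100
Rg = 4110.39 * 0.0259
Rg = 106.46 kN

106.46


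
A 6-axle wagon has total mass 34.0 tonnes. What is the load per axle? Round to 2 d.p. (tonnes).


Load per axle = total weight / number of axles
Load = 34.0 / 6
Load = 5.67 tonnes

5.67


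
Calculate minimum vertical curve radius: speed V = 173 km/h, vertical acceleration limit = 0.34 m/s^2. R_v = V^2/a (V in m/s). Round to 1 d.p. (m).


Convert speed: V = 173 / 3.6 = 48.0556 m/s
V^2 = 2309.3364 m^2/s^2
R_v = 2309.3364 / 0.34
R_v = 6792.2 m

6792.2


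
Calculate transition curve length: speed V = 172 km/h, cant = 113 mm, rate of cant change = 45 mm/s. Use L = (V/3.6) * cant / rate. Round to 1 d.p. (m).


Convert speed: V = 172 / 3.6 = 47.7778 m/s
L = 47.7778 * 113 / 45
L = 5398.8889 / 45
L = 120.0 m

120.0


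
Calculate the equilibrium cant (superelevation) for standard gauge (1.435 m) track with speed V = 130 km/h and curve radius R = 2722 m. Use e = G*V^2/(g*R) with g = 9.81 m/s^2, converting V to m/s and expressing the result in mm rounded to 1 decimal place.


Convert speed: V = 130 / 3.6 = 36.1111 m/s
Apply formula: e = 1.435 * 36.1111^2 / (9.81 * 2722)
e = 1.435 * 1304.0123 / 26702.82
e = 0.070077 m = 70.1 mm

70.1


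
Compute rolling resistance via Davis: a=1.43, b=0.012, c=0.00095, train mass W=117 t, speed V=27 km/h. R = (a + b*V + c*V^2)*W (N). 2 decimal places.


b*V = 0.012 * 27 = 0.324
c*V^2 = 0.00095 * 729 = 0.69255
R_per_t = 1.43 + 0.324 + 0.69255 = 2.44655 N/t
R_total = 2.44655 * 117 = 286.25 N

286.25


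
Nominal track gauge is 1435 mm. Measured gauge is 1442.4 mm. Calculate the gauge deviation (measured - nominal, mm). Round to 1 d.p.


Deviation = measured - nominal
Deviation = 1442.4 - 1435
Deviation = 7.4 mm

7.4


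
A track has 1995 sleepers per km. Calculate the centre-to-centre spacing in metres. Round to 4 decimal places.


Spacing = 1000 m / number of sleepers
Spacing = 1000 / 1995
Spacing = 0.5013 m

0.5013


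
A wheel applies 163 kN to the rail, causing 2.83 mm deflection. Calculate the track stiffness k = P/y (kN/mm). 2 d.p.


Track stiffness k = P / y
k = 163 / 2.83
k = 57.60 kN/mm

57.60


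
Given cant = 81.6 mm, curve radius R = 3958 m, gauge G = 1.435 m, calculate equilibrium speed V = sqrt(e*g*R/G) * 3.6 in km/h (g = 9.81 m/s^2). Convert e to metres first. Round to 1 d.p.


Convert cant: e = 81.6 mm = 0.0816 m
V_ms = sqrt(0.0816 * 9.81 * 3958 / 1.435)
V_ms = sqrt(2207.918584) = 46.9885 m/s
V = 46.9885 * 3.6 = 169.2 km/h

169.2


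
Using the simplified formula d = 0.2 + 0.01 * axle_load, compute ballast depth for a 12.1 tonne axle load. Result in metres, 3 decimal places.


d = 0.2 + 0.01 * 12.1
d = 0.2 + 0.121
d = 0.321 m

0.321


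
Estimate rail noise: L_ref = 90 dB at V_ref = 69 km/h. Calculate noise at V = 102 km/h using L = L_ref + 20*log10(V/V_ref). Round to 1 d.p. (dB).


V/V_ref = 102 / 69 = 1.478261
log10(1.478261) = 0.169751
20 * 0.169751 = 3.395
L = 90 + 3.395 = 93.4 dB

93.4


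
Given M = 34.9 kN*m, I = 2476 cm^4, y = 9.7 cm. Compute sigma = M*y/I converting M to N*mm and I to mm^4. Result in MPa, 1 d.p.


Convert units:
M = 34.9 kN*m = 34900000 N*mm
y = 9.7 cm = 97 mm
I = 2476 cm^4 = 24760000 mm^4
sigma = 34900000 * 97 / 24760000
sigma = 136.7 MPa

136.7


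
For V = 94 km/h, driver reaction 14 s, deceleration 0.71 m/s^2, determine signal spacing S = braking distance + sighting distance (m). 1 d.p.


V = 94 / 3.6 = 26.1111 m/s
Braking distance = 26.1111^2 / (2*0.71) = 480.1339 m
Sighting distance = 26.1111 * 14 = 365.5556 m
S = 480.1339 + 365.5556 = 845.7 m

845.7


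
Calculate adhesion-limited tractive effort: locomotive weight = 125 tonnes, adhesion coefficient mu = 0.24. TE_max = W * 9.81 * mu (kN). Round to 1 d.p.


TE_max = W * g * mu
TE_max = 125 * 9.81 * 0.24
TE_max = 1226.25 * 0.24
TE_max = 294.3 kN

294.3


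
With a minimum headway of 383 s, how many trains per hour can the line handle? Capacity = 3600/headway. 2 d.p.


Capacity = 3600 / headway
Capacity = 3600 / 383
Capacity = 9.40 trains/hour

9.40


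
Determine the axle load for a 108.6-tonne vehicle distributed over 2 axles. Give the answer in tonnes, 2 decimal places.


Load per axle = total weight / number of axles
Load = 108.6 / 2
Load = 54.30 tonnes

54.30


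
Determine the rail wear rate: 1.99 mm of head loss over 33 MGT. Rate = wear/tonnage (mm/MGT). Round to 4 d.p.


Wear rate = total wear / cumulative tonnage
Rate = 1.99 / 33
Rate = 0.0603 mm/MGT

0.0603


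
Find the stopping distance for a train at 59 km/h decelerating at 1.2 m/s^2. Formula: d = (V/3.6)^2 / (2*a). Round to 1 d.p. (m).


Convert speed: V = 59 / 3.6 = 16.3889 m/s
V^2 = 268.5957
d = 268.5957 / (2 * 1.2)
d = 268.5957 / 2.4
d = 111.9 m

111.9


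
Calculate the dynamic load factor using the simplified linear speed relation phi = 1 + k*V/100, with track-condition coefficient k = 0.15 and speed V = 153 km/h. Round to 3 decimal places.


phi = 1 + k * V / 100
phi = 1 + 0.15 * 153 / 100
phi = 1 + 0.2295
phi = 1.230

1.230


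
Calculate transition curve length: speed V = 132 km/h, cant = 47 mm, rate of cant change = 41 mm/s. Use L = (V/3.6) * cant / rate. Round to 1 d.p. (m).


Convert speed: V = 132 / 3.6 = 36.6667 m/s
L = 36.6667 * 47 / 41
L = 1723.3333 / 41
L = 42.0 m

42.0


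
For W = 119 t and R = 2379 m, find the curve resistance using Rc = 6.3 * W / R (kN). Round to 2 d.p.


Rc = 6.3 * W / R
Rc = 6.3 * 119 / 2379
Rc = 749.7 / 2379
Rc = 0.32 kN

0.32


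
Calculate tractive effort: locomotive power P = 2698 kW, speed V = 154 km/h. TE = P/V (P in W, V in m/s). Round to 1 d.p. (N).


Convert: P = 2698 kW = 2698000 W
V = 154 / 3.6 = 42.7778 m/s
TE = 2698000 / 42.7778
TE = 63070.1 N

63070.1


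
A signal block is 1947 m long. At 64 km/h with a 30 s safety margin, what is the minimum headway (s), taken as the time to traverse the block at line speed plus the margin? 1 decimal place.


V = 64 / 3.6 = 17.7778 m/s
Block traversal time = 1947 / 17.7778 = 109.5187 s
Headway = 109.5187 + 30
Headway = 139.5 s

139.5


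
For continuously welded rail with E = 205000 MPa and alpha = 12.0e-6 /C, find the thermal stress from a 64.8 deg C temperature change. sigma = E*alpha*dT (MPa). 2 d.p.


sigma = E * alpha * dT
sigma = 205000 * 12.0e-6 * 64.8
sigma = 2.46 * 64.8
sigma = 159.41 MPa

159.41


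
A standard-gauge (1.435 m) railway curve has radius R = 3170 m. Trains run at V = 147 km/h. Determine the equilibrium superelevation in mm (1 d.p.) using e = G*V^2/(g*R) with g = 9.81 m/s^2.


Convert speed: V = 147 / 3.6 = 40.8333 m/s
Apply formula: e = 1.435 * 40.8333^2 / (9.81 * 3170)
e = 1.435 * 1667.3611 / 31097.7
e = 0.07694 m = 76.9 mm

76.9


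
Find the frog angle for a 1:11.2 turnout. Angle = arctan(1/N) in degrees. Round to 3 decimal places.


1/N = 1/11.2 = 0.089286
angle = arctan(0.089286) = 0.08905 rad
angle = 0.08905 * 180/pi = 5.102 degrees

5.102


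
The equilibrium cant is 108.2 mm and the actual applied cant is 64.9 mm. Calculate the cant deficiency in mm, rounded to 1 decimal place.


Cant deficiency = equilibrium cant - actual cant
CD = 108.2 - 64.9
CD = 43.3 mm

43.3


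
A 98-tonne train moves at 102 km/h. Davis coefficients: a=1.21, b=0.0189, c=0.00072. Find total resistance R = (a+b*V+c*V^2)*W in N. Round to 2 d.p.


b*V = 0.0189 * 102 = 1.9278
c*V^2 = 0.00072 * 10404 = 7.49088
R_per_t = 1.21 + 1.9278 + 7.49088 = 10.62868 N/t
R_total = 10.62868 * 98 = 1041.61 N

1041.61


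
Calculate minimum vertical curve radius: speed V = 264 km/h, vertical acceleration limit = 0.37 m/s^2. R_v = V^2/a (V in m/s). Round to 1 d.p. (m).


Convert speed: V = 264 / 3.6 = 73.3333 m/s
V^2 = 5377.7778 m^2/s^2
R_v = 5377.7778 / 0.37
R_v = 14534.5 m

14534.5


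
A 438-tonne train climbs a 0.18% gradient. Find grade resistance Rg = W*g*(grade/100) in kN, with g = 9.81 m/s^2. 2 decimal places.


Rg = W * 9.81 * grade / 100
Rg = 438 * 9.81 * 0.18 / 100
Rg = 4296.78 * 0.0018
Rg = 7.73 kN

7.73


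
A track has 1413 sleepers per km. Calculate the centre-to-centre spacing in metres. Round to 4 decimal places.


Spacing = 1000 m / number of sleepers
Spacing = 1000 / 1413
Spacing = 0.7077 m

0.7077


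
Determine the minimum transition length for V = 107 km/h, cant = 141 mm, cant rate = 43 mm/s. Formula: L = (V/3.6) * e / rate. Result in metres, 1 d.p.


Convert speed: V = 107 / 3.6 = 29.7222 m/s
L = 29.7222 * 141 / 43
L = 4190.8333 / 43
L = 97.5 m

97.5


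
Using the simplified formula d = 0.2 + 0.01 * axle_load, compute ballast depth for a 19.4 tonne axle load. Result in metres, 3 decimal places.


d = 0.2 + 0.01 * 19.4
d = 0.2 + 0.194
d = 0.394 m

0.394


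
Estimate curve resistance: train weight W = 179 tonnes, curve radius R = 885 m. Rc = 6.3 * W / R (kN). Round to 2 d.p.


Rc = 6.3 * W / R
Rc = 6.3 * 179 / 885
Rc = 1127.7 / 885
Rc = 1.27 kN

1.27


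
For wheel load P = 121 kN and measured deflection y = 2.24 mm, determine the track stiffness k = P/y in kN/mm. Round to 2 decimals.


Track stiffness k = P / y
k = 121 / 2.24
k = 54.02 kN/mm

54.02


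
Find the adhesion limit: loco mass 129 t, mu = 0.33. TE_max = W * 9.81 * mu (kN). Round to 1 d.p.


TE_max = W * g * mu
TE_max = 129 * 9.81 * 0.33
TE_max = 1265.49 * 0.33
TE_max = 417.6 kN

417.6


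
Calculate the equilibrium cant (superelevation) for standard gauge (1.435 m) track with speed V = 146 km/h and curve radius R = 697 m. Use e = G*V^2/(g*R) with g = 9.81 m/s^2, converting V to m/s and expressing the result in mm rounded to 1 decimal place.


Convert speed: V = 146 / 3.6 = 40.5556 m/s
Apply formula: e = 1.435 * 40.5556^2 / (9.81 * 697)
e = 1.435 * 1644.7531 / 6837.57
e = 0.345184 m = 345.2 mm

345.2


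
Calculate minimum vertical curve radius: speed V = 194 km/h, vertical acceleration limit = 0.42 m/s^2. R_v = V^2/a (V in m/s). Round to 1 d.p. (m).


Convert speed: V = 194 / 3.6 = 53.8889 m/s
V^2 = 2904.0123 m^2/s^2
R_v = 2904.0123 / 0.42
R_v = 6914.3 m

6914.3


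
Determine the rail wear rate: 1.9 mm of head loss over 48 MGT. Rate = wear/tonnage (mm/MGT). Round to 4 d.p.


Wear rate = total wear / cumulative tonnage
Rate = 1.9 / 48
Rate = 0.0396 mm/MGT

0.0396


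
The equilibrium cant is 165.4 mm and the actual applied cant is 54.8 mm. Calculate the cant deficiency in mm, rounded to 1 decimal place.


Cant deficiency = equilibrium cant - actual cant
CD = 165.4 - 54.8
CD = 110.6 mm

110.6


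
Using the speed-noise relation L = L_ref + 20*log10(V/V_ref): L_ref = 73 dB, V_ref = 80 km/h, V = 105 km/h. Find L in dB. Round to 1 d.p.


V/V_ref = 105 / 80 = 1.3125
log10(1.3125) = 0.118099
20 * 0.118099 = 2.362
L = 73 + 2.362 = 75.4 dB

75.4


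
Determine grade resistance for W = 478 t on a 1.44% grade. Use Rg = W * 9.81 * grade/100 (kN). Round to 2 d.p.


Rg = W * 9.81 * grade / 100
Rg = 478 * 9.81 * 1.44 / 100
Rg = 4689.18 * 0.0144
Rg = 67.52 kN

67.52


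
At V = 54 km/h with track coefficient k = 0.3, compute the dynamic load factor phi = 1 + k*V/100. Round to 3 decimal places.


phi = 1 + k * V / 100
phi = 1 + 0.3 * 54 / 100
phi = 1 + 0.162
phi = 1.162

1.162


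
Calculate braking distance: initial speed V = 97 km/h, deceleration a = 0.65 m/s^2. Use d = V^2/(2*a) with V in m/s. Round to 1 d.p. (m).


Convert speed: V = 97 / 3.6 = 26.9444 m/s
V^2 = 726.0031
d = 726.0031 / (2 * 0.65)
d = 726.0031 / 1.3
d = 558.5 m

558.5


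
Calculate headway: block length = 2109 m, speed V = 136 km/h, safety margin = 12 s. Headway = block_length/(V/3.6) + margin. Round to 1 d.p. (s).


V = 136 / 3.6 = 37.7778 m/s
Block traversal time = 2109 / 37.7778 = 55.8265 s
Headway = 55.8265 + 12
Headway = 67.8 s

67.8


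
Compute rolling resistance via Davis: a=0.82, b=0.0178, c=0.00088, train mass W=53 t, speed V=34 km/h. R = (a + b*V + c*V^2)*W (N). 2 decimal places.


b*V = 0.0178 * 34 = 0.6052
c*V^2 = 0.00088 * 1156 = 1.01728
R_per_t = 0.82 + 0.6052 + 1.01728 = 2.44248 N/t
R_total = 2.44248 * 53 = 129.45 N

129.45


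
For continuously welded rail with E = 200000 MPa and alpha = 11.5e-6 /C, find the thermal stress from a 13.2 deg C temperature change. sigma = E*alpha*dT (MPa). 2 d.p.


sigma = E * alpha * dT
sigma = 200000 * 11.5e-6 * 13.2
sigma = 2.3 * 13.2
sigma = 30.36 MPa

30.36


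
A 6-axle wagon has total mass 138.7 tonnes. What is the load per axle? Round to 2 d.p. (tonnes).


Load per axle = total weight / number of axles
Load = 138.7 / 6
Load = 23.12 tonnes

23.12


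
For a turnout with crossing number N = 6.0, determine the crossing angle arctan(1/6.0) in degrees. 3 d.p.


1/N = 1/6.0 = 0.166667
angle = arctan(0.166667) = 0.165149 rad
angle = 0.165149 * 180/pi = 9.462 degrees

9.462


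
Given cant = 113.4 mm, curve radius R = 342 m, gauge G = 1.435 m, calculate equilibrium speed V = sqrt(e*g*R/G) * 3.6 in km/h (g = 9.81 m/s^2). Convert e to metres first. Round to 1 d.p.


Convert cant: e = 113.4 mm = 0.1134 m
V_ms = sqrt(0.1134 * 9.81 * 342 / 1.435)
V_ms = sqrt(265.12841) = 16.2828 m/s
V = 16.2828 * 3.6 = 58.6 km/h

58.6


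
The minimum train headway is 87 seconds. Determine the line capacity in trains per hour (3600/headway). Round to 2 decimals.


Capacity = 3600 / headway
Capacity = 3600 / 87
Capacity = 41.38 trains/hour

41.38


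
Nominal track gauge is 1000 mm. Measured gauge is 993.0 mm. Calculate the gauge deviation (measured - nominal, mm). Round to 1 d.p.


Deviation = measured - nominal
Deviation = 993.0 - 1000
Deviation = -7.0 mm

-7.0


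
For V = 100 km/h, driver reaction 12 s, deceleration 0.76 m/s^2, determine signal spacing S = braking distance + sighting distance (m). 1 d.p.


V = 100 / 3.6 = 27.7778 m/s
Braking distance = 27.7778^2 / (2*0.76) = 507.6348 m
Sighting distance = 27.7778 * 12 = 333.3333 m
S = 507.6348 + 333.3333 = 841.0 m

841.0


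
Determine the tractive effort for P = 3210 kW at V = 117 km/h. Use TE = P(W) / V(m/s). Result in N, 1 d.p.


Convert: P = 3210 kW = 3210000 W
V = 117 / 3.6 = 32.5 m/s
TE = 3210000 / 32.5
TE = 98769.2 N

98769.2


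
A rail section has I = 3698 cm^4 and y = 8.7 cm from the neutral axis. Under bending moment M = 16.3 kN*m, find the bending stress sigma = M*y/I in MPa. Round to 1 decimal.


Convert units:
M = 16.3 kN*m = 16300000 N*mm
y = 8.7 cm = 87 mm
I = 3698 cm^4 = 36980000 mm^4
sigma = 16300000 * 87 / 36980000
sigma = 38.3 MPa

38.3


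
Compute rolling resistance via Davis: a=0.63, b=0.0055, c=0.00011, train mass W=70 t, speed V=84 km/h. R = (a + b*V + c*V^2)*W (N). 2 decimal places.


b*V = 0.0055 * 84 = 0.462
c*V^2 = 0.00011 * 7056 = 0.77616
R_per_t = 0.63 + 0.462 + 0.77616 = 1.86816 N/t
R_total = 1.86816 * 70 = 130.77 N

130.77


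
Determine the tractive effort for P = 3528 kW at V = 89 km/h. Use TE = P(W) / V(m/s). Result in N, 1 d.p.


Convert: P = 3528 kW = 3528000 W
V = 89 / 3.6 = 24.7222 m/s
TE = 3528000 / 24.7222
TE = 142705.6 N

142705.6


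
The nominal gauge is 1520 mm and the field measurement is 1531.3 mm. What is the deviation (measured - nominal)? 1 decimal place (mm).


Deviation = measured - nominal
Deviation = 1531.3 - 1520
Deviation = 11.3 mm

11.3


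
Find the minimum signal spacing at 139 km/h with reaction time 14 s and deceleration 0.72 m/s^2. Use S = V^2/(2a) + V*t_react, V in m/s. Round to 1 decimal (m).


V = 139 / 3.6 = 38.6111 m/s
Braking distance = 38.6111^2 / (2*0.72) = 1035.2902 m
Sighting distance = 38.6111 * 14 = 540.5556 m
S = 1035.2902 + 540.5556 = 1575.8 m

1575.8


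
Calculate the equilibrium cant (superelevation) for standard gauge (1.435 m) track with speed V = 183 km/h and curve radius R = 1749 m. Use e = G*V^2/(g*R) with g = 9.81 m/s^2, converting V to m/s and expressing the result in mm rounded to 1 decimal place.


Convert speed: V = 183 / 3.6 = 50.8333 m/s
Apply formula: e = 1.435 * 50.8333^2 / (9.81 * 1749)
e = 1.435 * 2584.0278 / 17157.69
e = 0.216118 m = 216.1 mm

216.1


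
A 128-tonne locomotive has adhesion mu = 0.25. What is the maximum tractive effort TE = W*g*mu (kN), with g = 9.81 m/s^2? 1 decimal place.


TE_max = W * g * mu
TE_max = 128 * 9.81 * 0.25
TE_max = 1255.68 * 0.25
TE_max = 313.9 kN

313.9


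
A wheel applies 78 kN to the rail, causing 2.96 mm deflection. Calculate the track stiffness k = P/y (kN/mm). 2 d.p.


Track stiffness k = P / y
k = 78 / 2.96
k = 26.35 kN/mm

26.35


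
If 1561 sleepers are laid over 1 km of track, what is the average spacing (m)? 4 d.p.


Spacing = 1000 m / number of sleepers
Spacing = 1000 / 1561
Spacing = 0.6406 m

0.6406


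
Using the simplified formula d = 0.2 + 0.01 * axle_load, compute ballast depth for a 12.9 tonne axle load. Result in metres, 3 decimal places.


d = 0.2 + 0.01 * 12.9
d = 0.2 + 0.129
d = 0.329 m

0.329


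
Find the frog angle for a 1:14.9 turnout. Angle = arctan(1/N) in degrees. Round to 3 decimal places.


1/N = 1/14.9 = 0.067114
angle = arctan(0.067114) = 0.067014 rad
angle = 0.067014 * 180/pi = 3.840 degrees

3.840


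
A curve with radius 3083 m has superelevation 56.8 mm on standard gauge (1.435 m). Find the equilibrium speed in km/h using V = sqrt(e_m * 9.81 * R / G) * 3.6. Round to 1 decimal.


Convert cant: e = 56.8 mm = 0.0568 m
V_ms = sqrt(0.0568 * 9.81 * 3083 / 1.435)
V_ms = sqrt(1197.123529) = 34.5995 m/s
V = 34.5995 * 3.6 = 124.6 km/h

124.6


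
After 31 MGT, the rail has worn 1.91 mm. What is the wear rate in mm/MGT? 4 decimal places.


Wear rate = total wear / cumulative tonnage
Rate = 1.91 / 31
Rate = 0.0616 mm/MGT

0.0616


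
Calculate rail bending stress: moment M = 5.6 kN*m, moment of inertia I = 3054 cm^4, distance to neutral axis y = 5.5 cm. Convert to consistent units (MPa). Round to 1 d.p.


Convert units:
M = 5.6 kN*m = 5600000 N*mm
y = 5.5 cm = 55 mm
I = 3054 cm^4 = 30540000 mm^4
sigma = 5600000 * 55 / 30540000
sigma = 10.1 MPa

10.1


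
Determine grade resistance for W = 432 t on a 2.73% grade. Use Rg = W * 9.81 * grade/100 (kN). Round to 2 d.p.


Rg = W * 9.81 * grade / 100
Rg = 432 * 9.81 * 2.73 / 100
Rg = 4237.92 * 0.0273
Rg = 115.70 kN

115.70


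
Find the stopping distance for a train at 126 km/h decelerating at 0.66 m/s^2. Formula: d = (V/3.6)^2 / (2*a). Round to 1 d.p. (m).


Convert speed: V = 126 / 3.6 = 35.0 m/s
V^2 = 1225.0
d = 1225.0 / (2 * 0.66)
d = 1225.0 / 1.32
d = 928.0 m

928.0


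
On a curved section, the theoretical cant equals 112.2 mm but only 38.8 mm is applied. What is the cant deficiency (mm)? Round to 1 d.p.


Cant deficiency = equilibrium cant - actual cant
CD = 112.2 - 38.8
CD = 73.4 mm

73.4


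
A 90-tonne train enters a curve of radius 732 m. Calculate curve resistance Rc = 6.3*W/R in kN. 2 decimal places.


Rc = 6.3 * W / R
Rc = 6.3 * 90 / 732
Rc = 567.0 / 732
Rc = 0.77 kN

0.77


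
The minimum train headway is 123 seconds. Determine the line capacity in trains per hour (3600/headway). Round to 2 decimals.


Capacity = 3600 / headway
Capacity = 3600 / 123
Capacity = 29.27 trains/hour

29.27


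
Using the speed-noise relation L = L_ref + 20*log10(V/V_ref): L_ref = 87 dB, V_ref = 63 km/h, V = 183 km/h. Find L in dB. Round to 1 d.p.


V/V_ref = 183 / 63 = 2.904762
log10(2.904762) = 0.463111
20 * 0.463111 = 9.2622
L = 87 + 9.2622 = 96.3 dB

96.3


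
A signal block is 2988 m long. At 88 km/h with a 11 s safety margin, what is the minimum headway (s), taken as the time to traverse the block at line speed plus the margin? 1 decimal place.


V = 88 / 3.6 = 24.4444 m/s
Block traversal time = 2988 / 24.4444 = 122.2364 s
Headway = 122.2364 + 11
Headway = 133.2 s

133.2


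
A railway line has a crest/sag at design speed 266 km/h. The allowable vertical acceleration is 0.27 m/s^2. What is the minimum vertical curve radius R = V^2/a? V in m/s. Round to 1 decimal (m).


Convert speed: V = 266 / 3.6 = 73.8889 m/s
V^2 = 5459.5679 m^2/s^2
R_v = 5459.5679 / 0.27
R_v = 20220.6 m

20220.6


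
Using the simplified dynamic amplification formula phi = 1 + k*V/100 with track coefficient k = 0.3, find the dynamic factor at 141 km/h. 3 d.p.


phi = 1 + k * V / 100
phi = 1 + 0.3 * 141 / 100
phi = 1 + 0.423
phi = 1.423

1.423


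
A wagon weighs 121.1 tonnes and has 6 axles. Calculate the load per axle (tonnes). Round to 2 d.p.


Load per axle = total weight / number of axles
Load = 121.1 / 6
Load = 20.18 tonnes

20.18


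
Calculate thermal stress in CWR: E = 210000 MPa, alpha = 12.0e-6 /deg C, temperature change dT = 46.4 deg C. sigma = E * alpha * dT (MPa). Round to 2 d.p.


sigma = E * alpha * dT
sigma = 210000 * 12.0e-6 * 46.4
sigma = 2.52 * 46.4
sigma = 116.93 MPa

116.93


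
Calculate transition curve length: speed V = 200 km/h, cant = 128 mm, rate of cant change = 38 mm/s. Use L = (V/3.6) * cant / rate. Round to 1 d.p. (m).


Convert speed: V = 200 / 3.6 = 55.5556 m/s
L = 55.5556 * 128 / 38
L = 7111.1111 / 38
L = 187.1 m

187.1


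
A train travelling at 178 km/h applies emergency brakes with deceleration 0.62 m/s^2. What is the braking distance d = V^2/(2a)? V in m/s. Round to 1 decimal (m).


Convert speed: V = 178 / 3.6 = 49.4444 m/s
V^2 = 2444.7531
d = 2444.7531 / (2 * 0.62)
d = 2444.7531 / 1.24
d = 1971.6 m

1971.6


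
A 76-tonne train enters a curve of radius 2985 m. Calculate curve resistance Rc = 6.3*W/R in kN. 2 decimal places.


Rc = 6.3 * W / R
Rc = 6.3 * 76 / 2985
Rc = 478.8 / 2985
Rc = 0.16 kN

0.16


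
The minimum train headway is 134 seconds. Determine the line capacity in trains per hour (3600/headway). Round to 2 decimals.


Capacity = 3600 / headway
Capacity = 3600 / 134
Capacity = 26.87 trains/hour

26.87


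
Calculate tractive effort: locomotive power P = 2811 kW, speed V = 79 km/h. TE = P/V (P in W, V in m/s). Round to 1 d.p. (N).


Convert: P = 2811 kW = 2811000 W
V = 79 / 3.6 = 21.9444 m/s
TE = 2811000 / 21.9444
TE = 128096.2 N

128096.2


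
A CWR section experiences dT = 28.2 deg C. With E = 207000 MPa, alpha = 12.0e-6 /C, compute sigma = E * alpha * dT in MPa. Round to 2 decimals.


sigma = E * alpha * dT
sigma = 207000 * 12.0e-6 * 28.2
sigma = 2.484 * 28.2
sigma = 70.05 MPa

70.05


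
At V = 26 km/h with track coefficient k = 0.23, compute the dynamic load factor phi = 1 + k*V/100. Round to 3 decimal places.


phi = 1 + k * V / 100
phi = 1 + 0.23 * 26 / 100
phi = 1 + 0.0598
phi = 1.060

1.060


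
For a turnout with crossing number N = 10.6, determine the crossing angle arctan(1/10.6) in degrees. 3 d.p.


1/N = 1/10.6 = 0.09434
angle = arctan(0.09434) = 0.094061 rad
angle = 0.094061 * 180/pi = 5.389 degrees

5.389


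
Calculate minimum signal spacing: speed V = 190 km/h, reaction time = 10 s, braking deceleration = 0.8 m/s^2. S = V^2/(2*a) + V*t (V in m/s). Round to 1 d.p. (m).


V = 190 / 3.6 = 52.7778 m/s
Braking distance = 52.7778^2 / (2*0.8) = 1740.9336 m
Sighting distance = 52.7778 * 10 = 527.7778 m
S = 1740.9336 + 527.7778 = 2268.7 m

2268.7


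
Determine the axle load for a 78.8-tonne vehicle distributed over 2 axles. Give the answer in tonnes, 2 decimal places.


Load per axle = total weight / number of axles
Load = 78.8 / 2
Load = 39.40 tonnes

39.40


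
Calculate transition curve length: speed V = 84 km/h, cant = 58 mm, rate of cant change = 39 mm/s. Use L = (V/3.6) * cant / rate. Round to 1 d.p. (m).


Convert speed: V = 84 / 3.6 = 23.3333 m/s
L = 23.3333 * 58 / 39
L = 1353.3333 / 39
L = 34.7 m

34.7


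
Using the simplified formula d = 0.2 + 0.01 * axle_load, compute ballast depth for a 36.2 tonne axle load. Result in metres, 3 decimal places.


d = 0.2 + 0.01 * 36.2
d = 0.2 + 0.362
d = 0.562 m

0.562


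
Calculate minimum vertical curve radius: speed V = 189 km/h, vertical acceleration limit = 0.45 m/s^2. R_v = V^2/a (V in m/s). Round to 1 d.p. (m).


Convert speed: V = 189 / 3.6 = 52.5 m/s
V^2 = 2756.25 m^2/s^2
R_v = 2756.25 / 0.45
R_v = 6125.0 m

6125.0


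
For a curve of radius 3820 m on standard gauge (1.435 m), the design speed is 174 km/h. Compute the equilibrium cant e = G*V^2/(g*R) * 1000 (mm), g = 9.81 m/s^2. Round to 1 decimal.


Convert speed: V = 174 / 3.6 = 48.3333 m/s
Apply formula: e = 1.435 * 48.3333^2 / (9.81 * 3820)
e = 1.435 * 2336.1111 / 37474.2
e = 0.089457 m = 89.5 mm

89.5


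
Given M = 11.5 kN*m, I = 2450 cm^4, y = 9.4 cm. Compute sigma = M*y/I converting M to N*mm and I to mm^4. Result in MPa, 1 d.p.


Convert units:
M = 11.5 kN*m = 11500000 N*mm
y = 9.4 cm = 94 mm
I = 2450 cm^4 = 24500000 mm^4
sigma = 11500000 * 94 / 24500000
sigma = 44.1 MPa

44.1


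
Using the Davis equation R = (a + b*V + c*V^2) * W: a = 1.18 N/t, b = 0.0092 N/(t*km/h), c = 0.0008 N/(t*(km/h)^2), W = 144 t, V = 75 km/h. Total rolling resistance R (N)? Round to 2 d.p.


b*V = 0.0092 * 75 = 0.69
c*V^2 = 0.0008 * 5625 = 4.5
R_per_t = 1.18 + 0.69 + 4.5 = 6.37 N/t
R_total = 6.37 * 144 = 917.28 N

917.28


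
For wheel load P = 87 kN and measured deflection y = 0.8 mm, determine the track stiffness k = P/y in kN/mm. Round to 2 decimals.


Track stiffness k = P / y
k = 87 / 0.8
k = 108.75 kN/mm

108.75


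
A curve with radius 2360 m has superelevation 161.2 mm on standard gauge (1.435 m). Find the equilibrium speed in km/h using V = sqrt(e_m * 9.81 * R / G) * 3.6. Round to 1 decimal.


Convert cant: e = 161.2 mm = 0.1612 m
V_ms = sqrt(0.1612 * 9.81 * 2360 / 1.435)
V_ms = sqrt(2600.723289) = 50.9973 m/s
V = 50.9973 * 3.6 = 183.6 km/h

183.6


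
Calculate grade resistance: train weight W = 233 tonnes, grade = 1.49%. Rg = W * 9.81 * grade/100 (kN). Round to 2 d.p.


Rg = W * 9.81 * grade / 100
Rg = 233 * 9.81 * 1.49 / 100
Rg = 2285.73 * 0.0149
Rg = 34.06 kN

34.06


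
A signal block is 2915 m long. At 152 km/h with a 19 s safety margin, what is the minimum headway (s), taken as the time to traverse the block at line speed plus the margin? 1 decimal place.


V = 152 / 3.6 = 42.2222 m/s
Block traversal time = 2915 / 42.2222 = 69.0395 s
Headway = 69.0395 + 19
Headway = 88.0 s

88.0


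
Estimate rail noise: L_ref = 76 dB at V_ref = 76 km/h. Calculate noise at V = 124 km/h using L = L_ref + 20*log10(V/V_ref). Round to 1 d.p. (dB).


V/V_ref = 124 / 76 = 1.631579
log10(1.631579) = 0.212608
20 * 0.212608 = 4.2522
L = 76 + 4.2522 = 80.3 dB

80.3


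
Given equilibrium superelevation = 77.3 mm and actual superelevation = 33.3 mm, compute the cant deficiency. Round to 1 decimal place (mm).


Cant deficiency = equilibrium cant - actual cant
CD = 77.3 - 33.3
CD = 44.0 mm

44.0


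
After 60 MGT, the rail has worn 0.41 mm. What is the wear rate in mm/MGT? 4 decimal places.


Wear rate = total wear / cumulative tonnage
Rate = 0.41 / 60
Rate = 0.0068 mm/MGT

0.0068


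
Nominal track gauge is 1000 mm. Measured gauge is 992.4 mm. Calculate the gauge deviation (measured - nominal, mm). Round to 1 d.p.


Deviation = measured - nominal
Deviation = 992.4 - 1000
Deviation = -7.6 mm

-7.6


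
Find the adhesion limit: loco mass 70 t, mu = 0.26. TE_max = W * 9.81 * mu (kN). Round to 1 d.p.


TE_max = W * g * mu
TE_max = 70 * 9.81 * 0.26
TE_max = 686.7 * 0.26
TE_max = 178.5 kN

178.5


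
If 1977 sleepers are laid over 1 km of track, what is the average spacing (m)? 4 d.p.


Spacing = 1000 m / number of sleepers
Spacing = 1000 / 1977
Spacing = 0.5058 m

0.5058


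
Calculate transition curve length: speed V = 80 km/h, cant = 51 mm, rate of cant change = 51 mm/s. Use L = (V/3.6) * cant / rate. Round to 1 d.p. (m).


Convert speed: V = 80 / 3.6 = 22.2222 m/s
L = 22.2222 * 51 / 51
L = 1133.3333 / 51
L = 22.2 m

22.2


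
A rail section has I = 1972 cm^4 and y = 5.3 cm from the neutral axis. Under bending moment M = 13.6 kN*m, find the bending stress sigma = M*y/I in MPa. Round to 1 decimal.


Convert units:
M = 13.6 kN*m = 13600000 N*mm
y = 5.3 cm = 53 mm
I = 1972 cm^4 = 19720000 mm^4
sigma = 13600000 * 53 / 19720000
sigma = 36.6 MPa

36.6


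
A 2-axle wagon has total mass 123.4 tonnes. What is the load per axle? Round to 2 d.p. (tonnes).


Load per axle = total weight / number of axles
Load = 123.4 / 2
Load = 61.70 tonnes

61.70


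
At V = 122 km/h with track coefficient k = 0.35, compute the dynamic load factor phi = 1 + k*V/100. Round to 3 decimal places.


phi = 1 + k * V / 100
phi = 1 + 0.35 * 122 / 100
phi = 1 + 0.427
phi = 1.427

1.427


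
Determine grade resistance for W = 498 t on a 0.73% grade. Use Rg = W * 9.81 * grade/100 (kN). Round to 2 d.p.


Rg = W * 9.81 * grade / 100
Rg = 498 * 9.81 * 0.73 / 100
Rg = 4885.38 * 0.0073
Rg = 35.66 kN

35.66


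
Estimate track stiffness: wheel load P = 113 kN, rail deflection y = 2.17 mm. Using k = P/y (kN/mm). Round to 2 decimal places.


Track stiffness k = P / y
k = 113 / 2.17
k = 52.07 kN/mm

52.07


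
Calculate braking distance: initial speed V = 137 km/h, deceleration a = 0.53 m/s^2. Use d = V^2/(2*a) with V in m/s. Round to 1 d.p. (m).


Convert speed: V = 137 / 3.6 = 38.0556 m/s
V^2 = 1448.2253
d = 1448.2253 / (2 * 0.53)
d = 1448.2253 / 1.06
d = 1366.3 m

1366.3


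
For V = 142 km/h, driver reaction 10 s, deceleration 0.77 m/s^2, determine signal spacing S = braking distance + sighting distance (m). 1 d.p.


V = 142 / 3.6 = 39.4444 m/s
Braking distance = 39.4444^2 / (2*0.77) = 1010.3014 m
Sighting distance = 39.4444 * 10 = 394.4444 m
S = 1010.3014 + 394.4444 = 1404.7 m

1404.7


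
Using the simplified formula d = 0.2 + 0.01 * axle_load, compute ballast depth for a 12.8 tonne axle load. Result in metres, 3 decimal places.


d = 0.2 + 0.01 * 12.8
d = 0.2 + 0.128
d = 0.328 m

0.328


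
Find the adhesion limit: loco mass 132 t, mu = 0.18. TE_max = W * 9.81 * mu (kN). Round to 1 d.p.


TE_max = W * g * mu
TE_max = 132 * 9.81 * 0.18
TE_max = 1294.92 * 0.18
TE_max = 233.1 kN

233.1


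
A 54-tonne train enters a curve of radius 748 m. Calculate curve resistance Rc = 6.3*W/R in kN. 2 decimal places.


Rc = 6.3 * W / R
Rc = 6.3 * 54 / 748
Rc = 340.2 / 748
Rc = 0.45 kN

0.45


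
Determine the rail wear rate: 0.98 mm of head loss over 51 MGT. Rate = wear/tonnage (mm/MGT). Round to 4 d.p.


Wear rate = total wear / cumulative tonnage
Rate = 0.98 / 51
Rate = 0.0192 mm/MGT

0.0192


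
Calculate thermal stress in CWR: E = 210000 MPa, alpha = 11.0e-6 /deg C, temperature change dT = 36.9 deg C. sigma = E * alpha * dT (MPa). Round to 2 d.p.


sigma = E * alpha * dT
sigma = 210000 * 11.0e-6 * 36.9
sigma = 2.31 * 36.9
sigma = 85.24 MPa

85.24


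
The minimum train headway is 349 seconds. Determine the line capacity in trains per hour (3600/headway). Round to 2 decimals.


Capacity = 3600 / headway
Capacity = 3600 / 349
Capacity = 10.32 trains/hour

10.32


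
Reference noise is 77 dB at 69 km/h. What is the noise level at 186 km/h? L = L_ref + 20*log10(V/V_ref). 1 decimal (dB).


V/V_ref = 186 / 69 = 2.695652
log10(2.695652) = 0.430664
20 * 0.430664 = 8.6133
L = 77 + 8.6133 = 85.6 dB

85.6
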